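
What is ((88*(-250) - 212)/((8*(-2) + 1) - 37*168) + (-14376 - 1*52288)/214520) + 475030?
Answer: 853447119299/1796605 ≈ 4.7503e+5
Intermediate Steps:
((88*(-250) - 212)/((8*(-2) + 1) - 37*168) + (-14376 - 1*52288)/214520) + 475030 = ((-22000 - 212)/((-16 + 1) - 6216) + (-14376 - 52288)*(1/214520)) + 475030 = (-22212/(-15 - 6216) - 66664*1/214520) + 475030 = (-22212/(-6231) - 8333/26815) + 475030 = (-22212*(-1/6231) - 8333/26815) + 475030 = (7404/2077 - 8333/26815) + 475030 = 5846149/1796605 + 475030 = 853447119299/1796605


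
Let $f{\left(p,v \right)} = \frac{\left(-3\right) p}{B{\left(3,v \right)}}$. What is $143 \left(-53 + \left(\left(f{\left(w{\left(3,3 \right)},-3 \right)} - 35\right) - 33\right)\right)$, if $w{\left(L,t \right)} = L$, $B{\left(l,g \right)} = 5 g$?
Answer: $- \frac{86086}{5} \approx -17217.0$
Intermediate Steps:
$f{\left(p,v \right)} = - \frac{3 p}{5 v}$ ($f{\left(p,v \right)} = \frac{\left(-3\right) p}{5 v} = - 3 p \frac{1}{5 v} = - \frac{3 p}{5 v}$)
$143 \left(-53 + \left(\left(f{\left(w{\left(3,3 \right)},-3 \right)} - 35\right) - 33\right)\right) = 143 \left(-53 - \left(68 - \frac{3}{5}\right)\right) = 143 \left(-53 + \left(\left(\frac{3}{5} - 35\right) - 33\right)\right) = 143 \left(-53 - \frac{337}{5}\right) = 143 \left(- \frac{602}{5}\right) = - \frac{86086}{5}$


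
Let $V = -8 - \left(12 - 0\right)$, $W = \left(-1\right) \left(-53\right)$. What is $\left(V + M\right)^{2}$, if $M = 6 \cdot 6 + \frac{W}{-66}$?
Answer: $\frac{1006009}{4356} \approx 230.95$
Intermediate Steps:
$W = 53$
$V = -20$ ($V = -8 - \left(12 + 0\right) = -8 - 12 = -20$)
$M = \frac{2323}{66}$ ($M = 6 \cdot 6 + \frac{53}{-66} = 36 + 53 \left(- \frac{1}{66}\right) = 36 - \frac{53}{66} = \frac{2323}{66} \approx 35.197$)
$\left(V + M\right)^{2} = \left(-20 + \frac{2323}{66}\right)^{2} = \left(\frac{1003}{66}\right)^{2} = \frac{1006009}{4356}$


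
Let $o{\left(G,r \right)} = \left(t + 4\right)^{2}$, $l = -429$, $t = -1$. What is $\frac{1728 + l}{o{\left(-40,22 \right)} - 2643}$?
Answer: $- \frac{433}{878} \approx -0.49317$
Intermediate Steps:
$o{\left(G,r \right)} = 9$ ($o{\left(G,r \right)} = \left(-1 + 4\right)^{2} = 3^{2} = 9$)
$\frac{1728 + l}{o{\left(-40,22 \right)} - 2643} = \frac{1728 - 429}{9 - 2643} = \frac{1299}{-2634} = 1299 \left(- \frac{1}{2634}\right) = - \frac{433}{878}$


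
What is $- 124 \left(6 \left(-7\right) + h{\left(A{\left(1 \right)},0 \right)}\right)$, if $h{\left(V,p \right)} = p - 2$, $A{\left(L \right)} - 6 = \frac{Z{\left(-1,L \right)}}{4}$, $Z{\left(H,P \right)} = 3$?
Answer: $5456$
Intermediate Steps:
$A{\left(L \right)} = \frac{27}{4}$ ($A{\left(L \right)} = 6 + \frac{3}{4} = \frac{27}{4}$)
$h{\left(V,p \right)} = -2 + p$
$- 124 \left(6 \left(-7\right) + h{\left(A{\left(1 \right)},0 \right)}\right) = - 124 \left(6 \left(-7\right) + \left(-2 + 0\right)\right) = - 124 \left(-42 - 2\right) = \left(-124\right) \left(-44\right) = 5456$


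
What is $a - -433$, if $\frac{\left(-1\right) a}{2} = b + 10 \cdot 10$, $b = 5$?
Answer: $223$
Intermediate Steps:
$a = -210$ ($a = - 2 \left(5 + 10 \cdot 10\right) = - 2 \left(5 + 100\right) = \left(-2\right) 105 = -210$)
$a - -433 = -210 - -433 = -210 + 433 = 223$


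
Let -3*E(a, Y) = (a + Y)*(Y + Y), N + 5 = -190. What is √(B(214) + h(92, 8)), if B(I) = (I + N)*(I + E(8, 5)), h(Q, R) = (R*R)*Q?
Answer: 16*√321/3 ≈ 95.555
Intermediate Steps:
N = -195 (N = -5 - 190 = -195)
E(a, Y) = -2*Y*(Y + a)/3 (E(a, Y) = -(a + Y)*(Y + Y)/3 = -(Y + a)*2*Y/3 = -2*Y*(Y + a)/3)
h(Q, R) = Q*R² (h(Q, R) = R²*Q = Q*R²)
B(I) = (-195 + I)*(-130/3 + I) (B(I) = (I - 195)*(I - ⅔*5*(5 + 8)) = (-195 + I)*(I - ⅔*5*13) = (-195 + I)*(I - 130/3) = (-195 + I)*(-130/3 + I))
√(B(214) + h(92, 8)) = √((8450 + 214² - 715/3*214) + 92*8²) = √((8450 + 45796 - 153010/3) + 92*64) = √(9728/3 + 5888) = √(27392/3) = 16*√321/3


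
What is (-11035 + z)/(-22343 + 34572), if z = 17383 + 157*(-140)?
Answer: -15632/12229 ≈ -1.2783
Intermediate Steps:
z = -4597 (z = 17383 - 21980 = -4597)
(-11035 + z)/(-22343 + 34572) = (-11035 - 4597)/(-22343 + 34572) = -15632/12229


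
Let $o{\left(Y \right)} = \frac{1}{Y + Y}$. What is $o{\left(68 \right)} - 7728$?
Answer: $- \frac{1051007}{136} \approx -7728.0$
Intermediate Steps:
$o{\left(Y \right)} = \frac{1}{2 Y}$
$o{\left(68 \right)} - 7728 = \frac{1}{2 \cdot 68} - 7728 = \frac{1}{2} \cdot \frac{1}{68} - 7728 = \frac{1}{136} - 7728 = - \frac{1051007}{136}$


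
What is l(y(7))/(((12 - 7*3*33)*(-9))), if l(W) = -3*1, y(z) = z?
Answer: -1/2043 ≈ -0.00048948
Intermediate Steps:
l(W) = -3
l(y(7))/(((12 - 7*3*33)*(-9))) = -3*(-1/(9*(12 - 7*3*33))) = -3*(-1/(9*(12 - 21*33))) = -3*(-1/(9*(12 - 693))) = -3/((-681*(-9))) = -3/6129 = -3*1/6129 = -1/2043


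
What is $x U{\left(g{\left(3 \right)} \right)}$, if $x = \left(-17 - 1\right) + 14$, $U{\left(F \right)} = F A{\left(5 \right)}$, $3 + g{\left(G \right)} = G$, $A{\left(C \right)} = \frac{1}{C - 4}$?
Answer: $0$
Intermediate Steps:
$A{\left(C \right)} = \frac{1}{-4 + C}$
$g{\left(G \right)} = -3 + G$
$U{\left(F \right)} = F$ ($U{\left(F \right)} = \frac{F}{-4 + 5} = \frac{F}{1} = F 1 = F$)
$x = -4$ ($x = -18 + 14 = -4$)
$x U{\left(g{\left(3 \right)} \right)} = - 4 \left(-3 + 3\right) = \left(-4\right) 0 = 0$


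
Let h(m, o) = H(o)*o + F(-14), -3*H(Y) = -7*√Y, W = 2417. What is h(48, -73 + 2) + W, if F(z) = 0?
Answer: 2417 - 497*I*√71/3 ≈ 2417.0 - 1395.9*I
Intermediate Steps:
H(Y) = 7*√Y/3 (H(Y) = -(-7)*√Y/3 = 7*√Y/3)
h(m, o) = 7*o^(3/2)/3 (h(m, o) = (7*√o/3)*o + 0 = 7*o^(3/2)/3 + 0 = 7*o^(3/2)/3)
h(48, -73 + 2) + W = 7*(-73 + 2)^(3/2)/3 + 2417 = 7*(-71)^(3/2)/3 + 2417 = 7*(-71*I*√71)/3 + 2417 = -497*I*√71/3 + 2417 = 2417 - 497*I*√71/3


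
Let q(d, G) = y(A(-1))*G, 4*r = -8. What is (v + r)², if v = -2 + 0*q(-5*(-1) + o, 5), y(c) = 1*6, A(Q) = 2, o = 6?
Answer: 16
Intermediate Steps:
r = -2 (r = (¼)*(-8) = -2)
y(c) = 6
q(d, G) = 6*G
v = -2 (v = -2 + 0*(6*5) = -2 + 0*30 = -2 + 0 = -2)
(v + r)² = (-2 - 2)² = (-4)² = 16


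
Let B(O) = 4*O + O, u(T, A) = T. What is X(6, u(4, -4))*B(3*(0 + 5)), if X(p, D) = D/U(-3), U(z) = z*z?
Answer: 100/3 ≈ 33.333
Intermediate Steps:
U(z) = z²
X(p, D) = D/9 (X(p, D) = D/((-3)²) = D/9)
B(O) = 5*O
X(6, u(4, -4))*B(3*(0 + 5)) = ((⅑)*4)*(5*(3*(0 + 5))) = 4*(5*(3*5))/9 = 4*(5*15)/9 = (4/9)*75 = 100/3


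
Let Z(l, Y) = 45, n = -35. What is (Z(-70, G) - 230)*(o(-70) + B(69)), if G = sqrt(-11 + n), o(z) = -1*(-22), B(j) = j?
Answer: -16835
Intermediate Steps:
o(z) = 22
G = I*sqrt(46) (G = sqrt(-11 - 35) = sqrt(-46) = I*sqrt(46) ≈ 6.7823*I)
(Z(-70, G) - 230)*(o(-70) + B(69)) = (45 - 230)*(22 + 69) = -185*91 = -16835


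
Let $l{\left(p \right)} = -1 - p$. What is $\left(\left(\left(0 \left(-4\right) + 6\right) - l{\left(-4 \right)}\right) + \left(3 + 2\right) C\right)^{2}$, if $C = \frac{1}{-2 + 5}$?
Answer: $\frac{196}{9} \approx 21.778$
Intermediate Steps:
$C = \frac{1}{3} \approx 0.33333$
$\left(\left(\left(0 \left(-4\right) + 6\right) - l{\left(-4 \right)}\right) + \left(3 + 2\right) C\right)^{2} = \left(\left(\left(0 \left(-4\right) + 6\right) - \left(-1 - -4\right)\right) + \left(3 + 2\right) \frac{1}{3}\right)^{2} = \left(\left(\left(0 + 6\right) - \left(-1 + 4\right)\right) + 5 \cdot \frac{1}{3}\right)^{2} = \left(\left(6 - 3\right) + \frac{5}{3}\right)^{2} = \left(3 + \frac{5}{3}\right)^{2} = \left(\frac{14}{3}\right)^{2} = \frac{196}{9}$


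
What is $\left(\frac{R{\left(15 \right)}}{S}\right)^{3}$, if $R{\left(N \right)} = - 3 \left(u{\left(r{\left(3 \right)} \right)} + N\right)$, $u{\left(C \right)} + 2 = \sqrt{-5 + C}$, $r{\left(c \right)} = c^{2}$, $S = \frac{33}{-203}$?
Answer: $\frac{28233316125}{1331} \approx 2.1212 \cdot 10^{7}$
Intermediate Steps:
$S = - \frac{33}{203}$ ($S = 33 \left(- \frac{1}{203}\right) = - \frac{33}{203} \approx -0.16256$)
$u{\left(C \right)} = -2 + \sqrt{-5 + C}$
$R{\left(N \right)} = - 3 N$ ($R{\left(N \right)} = - 3 \left(\left(-2 + \sqrt{-5 + 3^{2}}\right) + N\right) = - 3 \left(\left(-2 + \sqrt{-5 + 9}\right) + N\right) = - 3 \left(\left(-2 + \sqrt{4}\right) + N\right) = - 3 \left(\left(-2 + 2\right) + N\right) = - 3 \left(0 + N\right) = - 3 N$)
$\left(\frac{R{\left(15 \right)}}{S}\right)^{3} = \left(\frac{\left(-3\right) 15}{- \frac{33}{203}}\right)^{3} = \left(\left(-45\right) \left(- \frac{203}{33}\right)\right)^{3} = \left(\frac{3045}{11}\right)^{3} = \frac{28233316125}{1331}$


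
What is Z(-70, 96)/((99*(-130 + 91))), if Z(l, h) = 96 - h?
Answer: 0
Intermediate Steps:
Z(-70, 96)/((99*(-130 + 91))) = (96 - 1*96)/((99*(-130 + 91))) = (96 - 96)/((99*(-39))) = 0/(-3861) = 0*(-1/3861) = 0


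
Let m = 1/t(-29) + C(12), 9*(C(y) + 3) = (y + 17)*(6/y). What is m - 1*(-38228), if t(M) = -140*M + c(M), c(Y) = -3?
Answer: 2791536521/73026 ≈ 38227.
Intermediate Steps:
t(M) = -3 - 140*M (t(M) = -140*M - 3 = -3 - 140*M)
C(y) = -3 + 2*(17 + y)/(3*y) (C(y) = -3 + ((y + 17)*(6/y))/9 = -3 + ((17 + y)*(6/y))/9 = -3 + (6*(17 + y)/y)/9 = -3 + 2*(17 + y)/(3*y))
m = -101407/73026 (m = 1/(-3 - 140*(-29)) + (1/3)*(34 - 7*12)/12 = 1/(-3 + 4060) + (1/3)*(1/12)*(34 - 84) = 1/4057 + (1/3)*(1/12)*(-50) = 1/4057 - 25/18 = -101407/73026 ≈ -1.3886)
m - 1*(-38228) = -101407/73026 - 1*(-38228) = -101407/73026 + 38228 = 2791536521/73026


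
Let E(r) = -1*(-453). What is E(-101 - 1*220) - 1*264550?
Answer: -264097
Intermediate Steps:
E(r) = 453
E(-101 - 1*220) - 1*264550 = 453 - 1*264550 = 453 - 264550 = -264097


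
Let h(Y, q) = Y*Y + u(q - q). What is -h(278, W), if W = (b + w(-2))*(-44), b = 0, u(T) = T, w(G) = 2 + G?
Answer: -77284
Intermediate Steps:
W = 0 (W = (0 + (2 - 2))*(-44) = (0 + 0)*(-44) = 0*(-44) = 0)
h(Y, q) = Y**2 (h(Y, q) = Y*Y + (q - q) = Y**2 + 0 = Y**2)
-h(278, W) = -1*278**2 = -1*77284 = -77284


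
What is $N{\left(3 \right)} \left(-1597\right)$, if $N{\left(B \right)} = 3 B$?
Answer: $-14373$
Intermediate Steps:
$N{\left(3 \right)} \left(-1597\right) = 3 \cdot 3 \left(-1597\right) = 9 \left(-1597\right) = -14373$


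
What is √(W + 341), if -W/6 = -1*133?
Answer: √1139 ≈ 33.749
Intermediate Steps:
W = 798 (W = -(-6)*133 = -6*(-133) = 798)
√(W + 341) = √(798 + 341) = √1139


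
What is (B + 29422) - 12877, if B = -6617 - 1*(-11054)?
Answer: 20982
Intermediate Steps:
B = 4437 (B = -6617 + 11054 = 4437)
(B + 29422) - 12877 = (4437 + 29422) - 12877 = 33859 - 12877 = 20982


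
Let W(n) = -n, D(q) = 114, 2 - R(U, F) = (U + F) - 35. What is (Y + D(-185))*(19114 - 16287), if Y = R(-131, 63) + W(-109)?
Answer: 927256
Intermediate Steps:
R(U, F) = 37 - F - U (R(U, F) = 2 - ((U + F) - 35) = 2 - ((F + U) - 35) = 2 - (-35 + F + U) = 2 + (35 - F - U) = 37 - F - U)
Y = 214 (Y = (37 - 1*63 - 1*(-131)) - 1*(-109) = (37 - 63 + 131) + 109 = 105 + 109 = 214)
(Y + D(-185))*(19114 - 16287) = (214 + 114)*(19114 - 16287) = 328*2827 = 927256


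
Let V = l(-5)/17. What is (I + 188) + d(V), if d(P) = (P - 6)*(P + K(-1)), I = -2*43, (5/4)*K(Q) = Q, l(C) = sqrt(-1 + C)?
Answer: 154296/1445 - 2*I*sqrt(6)/5 ≈ 106.78 - 0.9798*I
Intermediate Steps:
K(Q) = 4*Q/5
V = I*sqrt(6)/17 (V = sqrt(-1 - 5)/17 = sqrt(-6)*(1/17) = (I*sqrt(6))*(1/17) = I*sqrt(6)/17 ≈ 0.14409*I)
I = -86
d(P) = (-6 + P)*(-4/5 + P) (d(P) = (P - 6)*(P + (4/5)*(-1)) = (-6 + P)*(P - 4/5) = (-6 + P)*(-4/5 + P))
(I + 188) + d(V) = (-86 + 188) + (24/5 + (I*sqrt(6)/17)**2 - 2*I*sqrt(6)/5) = 102 + (24/5 - 6/289 - 2*I*sqrt(6)/5) = 102 + (6906/1445 - 2*I*sqrt(6)/5) = 154296/1445 - 2*I*sqrt(6)/5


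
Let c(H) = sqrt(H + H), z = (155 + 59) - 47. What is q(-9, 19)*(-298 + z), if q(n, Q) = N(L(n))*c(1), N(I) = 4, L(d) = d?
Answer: -524*sqrt(2) ≈ -741.05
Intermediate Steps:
z = 167 (z = 214 - 47 = 167)
c(H) = sqrt(2)*sqrt(H) (c(H) = sqrt(2*H) = sqrt(2)*sqrt(H))
q(n, Q) = 4*sqrt(2) (q(n, Q) = 4*(sqrt(2)*sqrt(1)) = 4*(sqrt(2)*1) = 4*sqrt(2))
q(-9, 19)*(-298 + z) = (4*sqrt(2))*(-298 + 167) = (4*sqrt(2))*(-131) = -524*sqrt(2)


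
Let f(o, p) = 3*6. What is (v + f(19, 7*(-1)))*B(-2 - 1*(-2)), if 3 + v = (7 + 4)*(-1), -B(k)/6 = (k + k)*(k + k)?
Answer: 0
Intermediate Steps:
B(k) = -24*k² (B(k) = -6*(k + k)*(k + k) = -6*2*k*2*k = -24*k²)
v = -14 (v = -3 + (7 + 4)*(-1) = -3 + 11*(-1) = -3 - 11 = -14)
f(o, p) = 18
(v + f(19, 7*(-1)))*B(-2 - 1*(-2)) = (-14 + 18)*(-24*(-2 - 1*(-2))²) = 4*(-24*(-2 + 2)²) = 4*(-24*0²) = 4*(-24*0) = 4*0 = 0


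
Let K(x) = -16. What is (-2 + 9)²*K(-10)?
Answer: -784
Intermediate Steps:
(-2 + 9)²*K(-10) = (-2 + 9)²*(-16) = 7²*(-16) = 49*(-16) = -784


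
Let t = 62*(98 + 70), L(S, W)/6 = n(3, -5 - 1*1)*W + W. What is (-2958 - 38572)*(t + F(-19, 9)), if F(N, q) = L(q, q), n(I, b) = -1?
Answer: -432576480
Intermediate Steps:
L(S, W) = 0 (L(S, W) = 6*(-W + W) = 6*0 = 0)
F(N, q) = 0
t = 10416 (t = 62*168 = 10416)
(-2958 - 38572)*(t + F(-19, 9)) = (-2958 - 38572)*(10416 + 0) = -41530*10416 = -432576480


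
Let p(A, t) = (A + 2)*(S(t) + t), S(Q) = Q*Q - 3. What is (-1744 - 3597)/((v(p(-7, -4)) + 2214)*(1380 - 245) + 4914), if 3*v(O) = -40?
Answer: -16023/7508012 ≈ -0.0021341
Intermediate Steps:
S(Q) = -3 + Q**2 (S(Q) = Q**2 - 3 = -3 + Q**2)
p(A, t) = (2 + A)*(-3 + t + t**2) (p(A, t) = (A + 2)*((-3 + t**2) + t) = (2 + A)*(-3 + t + t**2))
v(O) = -40/3 (v(O) = (1/3)*(-40) = -40/3)
(-1744 - 3597)/((v(p(-7, -4)) + 2214)*(1380 - 245) + 4914) = (-1744 - 3597)/((-40/3 + 2214)*(1380 - 245) + 4914) = -5341/((6602/3)*1135 + 4914) = -5341/(7493270/3 + 4914) = -5341/7508012/3 = -5341*3/7508012 = -16023/7508012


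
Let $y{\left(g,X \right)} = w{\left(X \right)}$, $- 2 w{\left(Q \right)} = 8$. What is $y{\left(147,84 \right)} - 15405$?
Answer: $-15409$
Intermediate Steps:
$w{\left(Q \right)} = -4$ ($w{\left(Q \right)} = \left(- \frac{1}{2}\right) 8 = -4$)
$y{\left(g,X \right)} = -4$
$y{\left(147,84 \right)} - 15405 = -4 - 15405 = -15409$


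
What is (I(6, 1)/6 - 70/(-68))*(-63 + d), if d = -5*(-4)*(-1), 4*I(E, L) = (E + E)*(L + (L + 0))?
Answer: -5727/34 ≈ -168.44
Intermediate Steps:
I(E, L) = E*L (I(E, L) = ((E + E)*(L + (L + 0)))/4 = ((2*E)*(L + L))/4 = ((2*E)*(2*L))/4 = (4*E*L)/4 = E*L)
d = -20 (d = 20*(-1) = -20)
(I(6, 1)/6 - 70/(-68))*(-63 + d) = ((6*1)/6 - 70/(-68))*(-63 - 20) = (6*(⅙) - 70*(-1/68))*(-83) = (1 + 35/34)*(-83) = (69/34)*(-83) = -5727/34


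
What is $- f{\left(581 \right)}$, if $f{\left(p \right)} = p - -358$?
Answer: $-939$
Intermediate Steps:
$f{\left(p \right)} = 358 + p$ ($f{\left(p \right)} = p + 358 = 358 + p$)
$- f{\left(581 \right)} = - (358 + 581) = \left(-1\right) 939 = -939$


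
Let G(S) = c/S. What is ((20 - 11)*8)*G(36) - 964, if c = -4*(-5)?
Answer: -924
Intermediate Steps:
c = 20
G(S) = 20/S
((20 - 11)*8)*G(36) - 964 = ((20 - 11)*8)*(20/36) - 964 = (9*8)*(20*(1/36)) - 964 = 72*(5/9) - 964 = 40 - 964 = -924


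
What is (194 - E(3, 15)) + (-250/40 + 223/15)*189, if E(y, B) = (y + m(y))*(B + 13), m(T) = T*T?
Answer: 29731/20 ≈ 1486.6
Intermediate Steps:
m(T) = T**2
E(y, B) = (13 + B)*(y + y**2) (E(y, B) = (y + y**2)*(B + 13) = (y + y**2)*(13 + B) = (13 + B)*(y + y**2))
(194 - E(3, 15)) + (-250/40 + 223/15)*189 = (194 - 3*(13 + 15 + 13*3 + 15*3)) + (-250/40 + 223/15)*189 = (194 - 3*(13 + 15 + 39 + 45)) + (-250*1/40 + 223*(1/15))*189 = (194 - 3*112) + (-25/4 + 223/15)*189 = (194 - 1*336) + (517/60)*189 = (194 - 336) + 32571/20 = -142 + 32571/20 = 29731/20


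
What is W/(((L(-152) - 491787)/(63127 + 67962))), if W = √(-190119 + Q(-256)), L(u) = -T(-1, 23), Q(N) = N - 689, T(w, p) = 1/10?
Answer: -374540*I*√47766/702553 ≈ -116.51*I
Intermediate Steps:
T(w, p) = ⅒
Q(N) = -689 + N
L(u) = -⅒ (L(u) = -1*⅒ = -⅒)
W = 2*I*√47766 (W = √(-190119 + (-689 - 256)) = √(-190119 - 945) = √(-191064) = 2*I*√47766 ≈ 437.11*I)
W/(((L(-152) - 491787)/(63127 + 67962))) = (2*I*√47766)/(((-⅒ - 491787)/(63127 + 67962))) = (2*I*√47766)/((-4917871/10/131089)) = (2*I*√47766)/((-4917871/10*1/131089)) = (2*I*√47766)/(-702553/187270) = (2*I*√47766)*(-187270/702553) = -374540*I*√47766/702553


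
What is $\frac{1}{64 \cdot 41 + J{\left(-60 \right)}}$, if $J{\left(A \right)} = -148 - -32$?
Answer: $\frac{1}{2508} \approx 0.00039872$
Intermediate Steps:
$J{\left(A \right)} = -116$ ($J{\left(A \right)} = -148 + 32 = -116$)
$\frac{1}{64 \cdot 41 + J{\left(-60 \right)}} = \frac{1}{64 \cdot 41 - 116} = \frac{1}{2624 - 116} = \frac{1}{2508}$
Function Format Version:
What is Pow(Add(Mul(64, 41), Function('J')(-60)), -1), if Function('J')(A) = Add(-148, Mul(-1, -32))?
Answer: Rational(1, 2508) ≈ 0.00039872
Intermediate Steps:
Function('J')(A) = -116 (Function('J')(A) = Add(-148, 32) = -116)
Pow(Add(Mul(64, 41), Function('J')(-60)), -1) = Pow(Add(Mul(64, 41), -116), -1) = Pow(Add(2624, -116), -1) = Pow(2508, -1) = Rational(1, 2508)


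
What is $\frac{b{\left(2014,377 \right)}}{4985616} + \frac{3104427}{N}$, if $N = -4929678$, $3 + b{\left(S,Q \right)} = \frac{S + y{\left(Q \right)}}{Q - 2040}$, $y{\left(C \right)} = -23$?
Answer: $- \frac{357487294201273}{567671552137092} \approx -0.62974$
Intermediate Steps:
$b{\left(S,Q \right)} = -3 + \frac{-23 + S}{-2040 + Q}$ ($b{\left(S,Q \right)} = -3 + \frac{S - 23}{Q - 2040} = -3 + \frac{-23 + S}{-2040 + Q}$)
$\frac{b{\left(2014,377 \right)}}{4985616} + \frac{3104427}{N} = \frac{\frac{1}{-2040 + 377} \left(6097 + 2014 - 1131\right)}{4985616} + \frac{3104427}{-4929678} = \frac{6097 + 2014 - 1131}{-1663} \cdot \frac{1}{4985616} + 3104427 \left(- \frac{1}{4929678}\right) = \left(- \frac{1}{1663}\right) 6980 \cdot \frac{1}{4985616} - \frac{1034809}{1643226} = \left(- \frac{6980}{1663}\right) \frac{1}{4985616} - \frac{1034809}{1643226} = - \frac{1745}{2072769852} - \frac{1034809}{1643226} = - \frac{357487294201273}{567671552137092}$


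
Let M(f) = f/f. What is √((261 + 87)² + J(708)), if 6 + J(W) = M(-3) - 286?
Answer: √120813 ≈ 347.58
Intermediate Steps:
M(f) = 1
J(W) = -291 (J(W) = -6 + (1 - 286) = -6 - 285 = -291)
√((261 + 87)² + J(708)) = √((261 + 87)² - 291) = √(348² - 291) = √(121104 - 291) = √120813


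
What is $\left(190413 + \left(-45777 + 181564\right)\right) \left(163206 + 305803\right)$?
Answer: $152990735800$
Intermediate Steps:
$\left(190413 + \left(-45777 + 181564\right)\right) \left(163206 + 305803\right) = \left(190413 + 135787\right) 469009 = 326200 \cdot 469009 = 152990735800$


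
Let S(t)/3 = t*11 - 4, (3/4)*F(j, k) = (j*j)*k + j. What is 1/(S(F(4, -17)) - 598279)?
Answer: -1/610083 ≈ -1.6391e-6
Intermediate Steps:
F(j, k) = 4*j/3 + 4*k*j**2/3 (F(j, k) = 4*((j*j)*k + j)/3 = 4*(j**2*k + j)/3 = 4*(k*j**2 + j)/3 = 4*(j + k*j**2)/3 = 4*j/3 + 4*k*j**2/3)
S(t) = -12 + 33*t (S(t) = 3*(t*11 - 4) = 3*(11*t - 4) = 3*(-4 + 11*t) = -12 + 33*t)
1/(S(F(4, -17)) - 598279) = 1/((-12 + 33*((4/3)*4*(1 + 4*(-17)))) - 598279) = 1/((-12 + 33*((4/3)*4*(1 - 68))) - 598279) = 1/((-12 + 33*((4/3)*4*(-67))) - 598279) = 1/((-12 + 33*(-1072/3)) - 598279) = 1/((-12 - 11792) - 598279) = 1/(-11804 - 598279) = 1/(-610083) = -1/610083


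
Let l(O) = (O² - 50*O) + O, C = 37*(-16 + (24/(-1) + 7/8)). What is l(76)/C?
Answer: -16416/11581 ≈ -1.4175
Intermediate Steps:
C = -11581/8 (C = 37*(-16 + (24*(-1) + 7*(⅛))) = 37*(-16 + (-24 + 7/8)) = 37*(-16 - 185/8) = 37*(-313/8) = -11581/8 ≈ -1447.6)
l(O) = O² - 49*O
l(76)/C = (76*(-49 + 76))/(-11581/8) = (76*27)*(-8/11581) = 2052*(-8/11581) = -16416/11581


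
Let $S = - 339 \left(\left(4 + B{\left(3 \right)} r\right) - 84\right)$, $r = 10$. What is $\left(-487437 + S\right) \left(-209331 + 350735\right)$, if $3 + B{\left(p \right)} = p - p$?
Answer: $-63652586388$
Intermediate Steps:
$B{\left(p \right)} = -3$ ($B{\left(p \right)} = -3 + \left(p - p\right) = -3 + 0 = -3$)
$S = 37290$ ($S = - 339 \left(\left(4 - 30\right) - 84\right) = - 339 \left(-26 - 84\right) = \left(-339\right) \left(-110\right) = 37290$)
$\left(-487437 + S\right) \left(-209331 + 350735\right) = \left(-487437 + 37290\right) \left(-209331 + 350735\right) = \left(-450147\right) 141404 = -63652586388$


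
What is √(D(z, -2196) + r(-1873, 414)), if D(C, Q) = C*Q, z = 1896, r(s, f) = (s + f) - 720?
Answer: I*√4165795 ≈ 2041.0*I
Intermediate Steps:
r(s, f) = -720 + f + s (r(s, f) = (f + s) - 720 = -720 + f + s)
√(D(z, -2196) + r(-1873, 414)) = √(1896*(-2196) + (-720 + 414 - 1873)) = √(-4163616 - 2179) = √(-4165795) = I*√4165795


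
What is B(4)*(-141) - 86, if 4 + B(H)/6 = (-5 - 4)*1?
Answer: 10912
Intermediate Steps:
B(H) = -78 (B(H) = -24 + 6*((-5 - 4)*1) = -24 + 6*(-9*1) = -24 + 6*(-9) = -24 - 54 = -78)
B(4)*(-141) - 86 = -78*(-141) - 86 = 10998 - 86 = 10912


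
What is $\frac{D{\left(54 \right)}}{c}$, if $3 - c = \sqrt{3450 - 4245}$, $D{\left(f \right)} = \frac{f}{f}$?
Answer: $\frac{1}{268} + \frac{i \sqrt{795}}{804} \approx 0.0037313 + 0.035069 i$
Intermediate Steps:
$D{\left(f \right)} = 1$
$c = 3 - i \sqrt{795}$ ($c = 3 - \sqrt{3450 - 4245} = 3 - \sqrt{-795} = 3 - i \sqrt{795} \approx 3.0 - 28.196 i$)
$\frac{D{\left(54 \right)}}{c} = 1 \frac{1}{3 - i \sqrt{795}} = \frac{1}{3 - i \sqrt{795}}$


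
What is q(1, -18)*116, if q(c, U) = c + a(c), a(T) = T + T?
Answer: 348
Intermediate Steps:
a(T) = 2*T
q(c, U) = 3*c (q(c, U) = c + 2*c = 3*c)
q(1, -18)*116 = (3*1)*116 = 3*116 = 348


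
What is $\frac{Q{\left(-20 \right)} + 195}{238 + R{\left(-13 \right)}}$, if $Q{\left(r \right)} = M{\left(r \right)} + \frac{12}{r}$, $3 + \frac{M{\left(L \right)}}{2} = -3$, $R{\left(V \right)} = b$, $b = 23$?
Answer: $\frac{304}{435} \approx 0.69885$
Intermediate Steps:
$R{\left(V \right)} = 23$
$M{\left(L \right)} = -12$ ($M{\left(L \right)} = -6 + 2 \left(-3\right) = -6 - 6 = -12$)
$Q{\left(r \right)} = -12 + \frac{12}{r}$
$\frac{Q{\left(-20 \right)} + 195}{238 + R{\left(-13 \right)}} = \frac{\left(-12 + \frac{12}{-20}\right) + 195}{238 + 23} = \frac{\left(-12 + 12 \left(- \frac{1}{20}\right)\right) + 195}{261} = \left(\left(-12 - \frac{3}{5}\right) + 195\right) \frac{1}{261} = \left(- \frac{63}{5} + 195\right) \frac{1}{261} = \frac{912}{5} \cdot \frac{1}{261} = \frac{304}{435}$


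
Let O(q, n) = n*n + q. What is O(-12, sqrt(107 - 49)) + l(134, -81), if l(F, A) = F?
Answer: 180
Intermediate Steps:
O(q, n) = q + n**2 (O(q, n) = n**2 + q = q + n**2)
O(-12, sqrt(107 - 49)) + l(134, -81) = (-12 + (sqrt(107 - 49))**2) + 134 = (-12 + (sqrt(58))**2) + 134 = (-12 + 58) + 134 = 46 + 134 = 180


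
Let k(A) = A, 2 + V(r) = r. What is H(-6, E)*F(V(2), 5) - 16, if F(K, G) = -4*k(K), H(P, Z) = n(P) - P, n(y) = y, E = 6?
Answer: -16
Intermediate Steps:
H(P, Z) = 0 (H(P, Z) = P - P = 0)
V(r) = -2 + r
F(K, G) = -4*K
H(-6, E)*F(V(2), 5) - 16 = 0*(-4*(-2 + 2)) - 16 = 0*(-4*0) - 16 = 0*0 - 16 = 0 - 16 = -16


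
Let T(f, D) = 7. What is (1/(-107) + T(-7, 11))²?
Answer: 559504/11449 ≈ 48.869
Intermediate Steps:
(1/(-107) + T(-7, 11))² = (1/(-107) + 7)² = (-1/107 + 7)² = (748/107)² = 559504/11449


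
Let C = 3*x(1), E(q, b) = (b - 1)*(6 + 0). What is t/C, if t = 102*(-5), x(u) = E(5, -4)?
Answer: 17/3 ≈ 5.6667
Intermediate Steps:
E(q, b) = -6 + 6*b (E(q, b) = (-1 + b)*6 = -6 + 6*b)
x(u) = -30 (x(u) = -6 + 6*(-4) = -6 - 24 = -30)
C = -90 (C = 3*(-30) = -90)
t = -510
t/C = -510/(-90) = -510*(-1/90) = 17/3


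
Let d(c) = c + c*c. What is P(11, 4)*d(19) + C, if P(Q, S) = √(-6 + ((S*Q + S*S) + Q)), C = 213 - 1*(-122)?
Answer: 335 + 380*√65 ≈ 3398.7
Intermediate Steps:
C = 335 (C = 213 + 122 = 335)
P(Q, S) = √(-6 + Q + S² + Q*S) (P(Q, S) = √(-6 + ((Q*S + S²) + Q)) = √(-6 + ((S² + Q*S) + Q)) = √(-6 + (Q + S² + Q*S)) = √(-6 + Q + S² + Q*S))
d(c) = c + c²
P(11, 4)*d(19) + C = √(-6 + 11 + 4² + 11*4)*(19*(1 + 19)) + 335 = √(-6 + 11 + 16 + 44)*(19*20) + 335 = √65*380 + 335 = 380*√65 + 335 = 335 + 380*√65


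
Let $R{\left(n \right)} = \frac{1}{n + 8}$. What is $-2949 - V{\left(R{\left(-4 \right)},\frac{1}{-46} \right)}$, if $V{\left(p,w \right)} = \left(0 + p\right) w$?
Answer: $- \frac{542615}{184} \approx -2949.0$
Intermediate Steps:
$R{\left(n \right)} = \frac{1}{8 + n}$
$V{\left(p,w \right)} = p w$
$-2949 - V{\left(R{\left(-4 \right)},\frac{1}{-46} \right)} = -2949 - \frac{1}{\left(8 - 4\right) \left(-46\right)} = -2949 - \frac{1}{4} \left(- \frac{1}{46}\right) = -2949 - - \frac{1}{184} = -2949 + \frac{1}{184} = - \frac{542615}{184}$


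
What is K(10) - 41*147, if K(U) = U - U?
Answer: -6027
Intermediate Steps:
K(U) = 0
K(10) - 41*147 = 0 - 41*147 = 0 - 6027 = -6027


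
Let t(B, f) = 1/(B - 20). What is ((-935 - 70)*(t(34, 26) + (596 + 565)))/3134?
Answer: -16336275/43876 ≈ -372.33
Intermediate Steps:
t(B, f) = 1/(-20 + B)
((-935 - 70)*(t(34, 26) + (596 + 565)))/3134 = ((-935 - 70)*(1/(-20 + 34) + (596 + 565)))/3134 = -1005*(1/14 + 1161)*(1/3134) = -1005*16255/14*(1/3134) = -16336275/14*1/3134 = -16336275/43876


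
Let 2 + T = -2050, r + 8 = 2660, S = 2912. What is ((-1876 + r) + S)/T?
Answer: -922/513 ≈ -1.7973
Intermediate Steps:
r = 2652 (r = -8 + 2660 = 2652)
T = -2052 (T = -2 - 2050 = -2052)
((-1876 + r) + S)/T = ((-1876 + 2652) + 2912)/(-2052) = (776 + 2912)*(-1/2052) = 3688*(-1/2052) = -922/513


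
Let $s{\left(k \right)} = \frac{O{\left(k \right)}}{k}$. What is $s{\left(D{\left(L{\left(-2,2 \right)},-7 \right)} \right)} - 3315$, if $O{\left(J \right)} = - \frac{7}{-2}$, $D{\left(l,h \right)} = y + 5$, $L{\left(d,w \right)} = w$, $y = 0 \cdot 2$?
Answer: $- \frac{33143}{10} \approx -3314.3$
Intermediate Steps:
$y = 0$
$D{\left(l,h \right)} = 5$ ($D{\left(l,h \right)} = 0 + 5 = 5$)
$O{\left(J \right)} = \frac{7}{2}$ ($O{\left(J \right)} = \left(-7\right) \left(- \frac{1}{2}\right) = \frac{7}{2}$)
$s{\left(k \right)} = \frac{7}{2 k}$
$s{\left(D{\left(L{\left(-2,2 \right)},-7 \right)} \right)} - 3315 = \frac{7}{2 \cdot 5} - 3315 = \frac{7}{2} \cdot \frac{1}{5} - 3315 = \frac{7}{10} - 3315 = - \frac{33143}{10}$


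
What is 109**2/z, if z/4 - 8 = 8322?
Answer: 11881/33320 ≈ 0.35657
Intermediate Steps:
z = 33320 (z = 32 + 4*8322 = 32 + 33288 = 33320)
109**2/z = 109**2/33320 = 11881*(1/33320) = 11881/33320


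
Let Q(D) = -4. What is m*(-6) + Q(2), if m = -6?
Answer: 32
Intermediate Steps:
m*(-6) + Q(2) = -6*(-6) - 4 = 36 - 4 = 32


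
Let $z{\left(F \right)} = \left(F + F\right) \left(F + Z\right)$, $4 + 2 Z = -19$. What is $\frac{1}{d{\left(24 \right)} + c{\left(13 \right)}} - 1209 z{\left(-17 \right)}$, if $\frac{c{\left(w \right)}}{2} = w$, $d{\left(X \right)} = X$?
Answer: $- \frac{58576049}{50} \approx -1.1715 \cdot 10^{6}$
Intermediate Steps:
$Z = - \frac{23}{2}$ ($Z = -2 + \frac{1}{2} \left(-19\right) = -2 - \frac{19}{2} = - \frac{23}{2} \approx -11.5$)
$c{\left(w \right)} = 2 w$
$z{\left(F \right)} = 2 F \left(- \frac{23}{2} + F\right)$ ($z{\left(F \right)} = \left(F + F\right) \left(F - \frac{23}{2}\right) = 2 F \left(- \frac{23}{2} + F\right)$)
$\frac{1}{d{\left(24 \right)} + c{\left(13 \right)}} - 1209 z{\left(-17 \right)} = \frac{1}{24 + 2 \cdot 13} - 1209 \left(- 17 \left(-23 + 2 \left(-17\right)\right)\right) = \frac{1}{24 + 26} - 1209 \left(- 17 \left(-23 - 34\right)\right) = \frac{1}{50} - 1209 \left(\left(-17\right) \left(-57\right)\right) = \frac{1}{50} - 1171521 = - \frac{58576049}{50}$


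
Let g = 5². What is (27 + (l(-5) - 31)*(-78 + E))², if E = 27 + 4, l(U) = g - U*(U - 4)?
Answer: 5875776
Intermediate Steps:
g = 25
l(U) = 25 - U*(-4 + U) (l(U) = 25 - U*(U - 4) = 25 - U*(-4 + U))
E = 31
(27 + (l(-5) - 31)*(-78 + E))² = (27 + ((25 - 1*(-5)² + 4*(-5)) - 31)*(-78 + 31))² = (27 + ((25 - 1*25 - 20) - 31)*(-47))² = (27 + ((25 - 25 - 20) - 31)*(-47))² = (27 + (-20 - 31)*(-47))² = (27 - 51*(-47))² = (27 + 2397)² = 2424² = 5875776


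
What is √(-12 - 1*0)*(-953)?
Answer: -1906*I*√3 ≈ -3301.3*I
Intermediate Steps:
√(-12 - 1*0)*(-953) = √(-12 + 0)*(-953) = √(-12)*(-953) = (2*I*√3)*(-953) = -1906*I*√3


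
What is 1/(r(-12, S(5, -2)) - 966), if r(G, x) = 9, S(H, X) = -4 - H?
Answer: -1/957 ≈ -0.0010449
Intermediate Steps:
1/(r(-12, S(5, -2)) - 966) = 1/(9 - 966) = 1/(-957) = -1/957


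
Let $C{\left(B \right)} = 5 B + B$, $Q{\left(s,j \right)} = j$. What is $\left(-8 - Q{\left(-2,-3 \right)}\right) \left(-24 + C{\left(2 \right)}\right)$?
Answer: $60$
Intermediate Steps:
$C{\left(B \right)} = 6 B$
$\left(-8 - Q{\left(-2,-3 \right)}\right) \left(-24 + C{\left(2 \right)}\right) = \left(-8 - -3\right) \left(-24 + 6 \cdot 2\right) = \left(-8 + 3\right) \left(-24 + 12\right) = \left(-5\right) \left(-12\right) = 60$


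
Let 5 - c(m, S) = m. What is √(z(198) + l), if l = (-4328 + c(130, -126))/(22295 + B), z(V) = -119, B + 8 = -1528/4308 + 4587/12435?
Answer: I*√1179939639105093637897286/99492908698 ≈ 10.918*I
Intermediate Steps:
B = -35649977/4464165 (B = -8 + (-1528/4308 + 4587/12435) = -8 + (-1528*1/4308 + 4587*(1/12435)) = -8 + (-382/1077 + 1529/4145) = -8 + 63343/4464165 = -35649977/4464165 ≈ -7.9858)
c(m, S) = 5 - m
l = -19878926745/99492908698 (l = (-4328 + (5 - 1*130))/(22295 - 35649977/4464165) = (-4328 + (5 - 130))/(99492908698/4464165) = (-4328 - 125)*(4464165/99492908698) = -4453*4464165/99492908698 = -19878926745/99492908698 ≈ -0.19980)
√(z(198) + l) = √(-119 - 19878926745/99492908698) = √(-11859535061807/99492908698) = I*√1179939639105093637897286/99492908698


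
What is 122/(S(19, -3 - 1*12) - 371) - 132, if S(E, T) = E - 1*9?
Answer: -47774/361 ≈ -132.34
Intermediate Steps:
S(E, T) = -9 + E (S(E, T) = E - 9 = -9 + E)
122/(S(19, -3 - 1*12) - 371) - 132 = 122/((-9 + 19) - 371) - 132 = 122/(10 - 371) - 132 = 122/(-361) - 132 = -1/361*122 - 132 = -122/361 - 132 = -47774/361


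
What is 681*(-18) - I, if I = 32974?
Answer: -45232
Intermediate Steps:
681*(-18) - I = 681*(-18) - 1*32974 = -12258 - 32974 = -45232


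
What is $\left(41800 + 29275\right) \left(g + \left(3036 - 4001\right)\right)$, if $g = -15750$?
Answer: $-1188018625$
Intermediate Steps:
$\left(41800 + 29275\right) \left(g + \left(3036 - 4001\right)\right) = \left(41800 + 29275\right) \left(-15750 + \left(3036 - 4001\right)\right) = 71075 \left(-15750 - 965\right) = 71075 \left(-16715\right) = -1188018625$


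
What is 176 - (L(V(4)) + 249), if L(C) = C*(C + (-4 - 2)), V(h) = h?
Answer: -65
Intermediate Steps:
L(C) = C*(-6 + C) (L(C) = C*(C - 6) = C*(-6 + C))
176 - (L(V(4)) + 249) = 176 - (4*(-6 + 4) + 249) = 176 - (4*(-2) + 249) = 176 - (-8 + 249) = 176 - 1*241 = 176 - 241 = -65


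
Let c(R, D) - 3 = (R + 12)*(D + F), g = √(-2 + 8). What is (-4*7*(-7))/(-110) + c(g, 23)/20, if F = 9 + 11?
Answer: 5317/220 + 43*√6/20 ≈ 29.435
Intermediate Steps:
F = 20
g = √6 ≈ 2.4495
c(R, D) = 3 + (12 + R)*(20 + D) (c(R, D) = 3 + (R + 12)*(D + 20) = 3 + (12 + R)*(20 + D))
(-4*7*(-7))/(-110) + c(g, 23)/20 = (-4*7*(-7))/(-110) + (243 + 12*23 + 20*√6 + 23*√6)/20 = -28*(-7)*(-1/110) + (243 + 276 + 20*√6 + 23*√6)*(1/20) = 196*(-1/110) + (519 + 43*√6)*(1/20) = -98/55 + (519/20 + 43*√6/20) = 5317/220 + 43*√6/20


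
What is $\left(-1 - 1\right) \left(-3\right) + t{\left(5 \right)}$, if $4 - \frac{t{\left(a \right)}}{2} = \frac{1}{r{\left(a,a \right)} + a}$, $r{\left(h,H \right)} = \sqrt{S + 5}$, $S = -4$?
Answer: $\frac{41}{3} \approx 13.667$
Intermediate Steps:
$r{\left(h,H \right)} = 1$ ($r{\left(h,H \right)} = \sqrt{-4 + 5} = \sqrt{1} = 1$)
$t{\left(a \right)} = 8 - \frac{2}{1 + a}$
$\left(-1 - 1\right) \left(-3\right) + t{\left(5 \right)} = \left(-1 - 1\right) \left(-3\right) + \frac{2 \left(3 + 4 \cdot 5\right)}{1 + 5} = \left(-2\right) \left(-3\right) + \frac{2 \left(3 + 20\right)}{6} = 6 + 2 \cdot \frac{1}{6} \cdot 23 = 6 + \frac{23}{3} = \frac{41}{3}$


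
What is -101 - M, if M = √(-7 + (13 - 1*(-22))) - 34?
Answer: -67 - 2*√7 ≈ -72.292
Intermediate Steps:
M = -34 + 2*√7 (M = √(-7 + (13 + 22)) - 34 = √(-7 + 35) - 34 = √28 - 34 = 2*√7 - 34 = -34 + 2*√7 ≈ -28.708)
-101 - M = -101 - (-34 + 2*√7) = -101 + (34 - 2*√7) = -67 - 2*√7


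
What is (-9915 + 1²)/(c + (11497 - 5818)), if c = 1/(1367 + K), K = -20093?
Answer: -185649564/106344953 ≈ -1.7457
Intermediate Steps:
c = -1/18726 (c = 1/(1367 - 20093) = 1/(-18726) = -1/18726 ≈ -5.3402e-5)
(-9915 + 1²)/(c + (11497 - 5818)) = (-9915 + 1²)/(-1/18726 + (11497 - 5818)) = (-9915 + 1)/(-1/18726 + 5679) = -9914/106344953/18726 = -9914*18726/106344953 = -185649564/106344953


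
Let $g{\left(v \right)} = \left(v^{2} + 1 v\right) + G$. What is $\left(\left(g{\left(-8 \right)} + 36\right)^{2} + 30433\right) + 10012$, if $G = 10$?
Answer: $50849$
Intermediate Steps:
$g{\left(v \right)} = 10 + v + v^{2}$ ($g{\left(v \right)} = \left(v^{2} + 1 v\right) + 10 = \left(v^{2} + v\right) + 10 = \left(v + v^{2}\right) + 10 = 10 + v + v^{2}$)
$\left(\left(g{\left(-8 \right)} + 36\right)^{2} + 30433\right) + 10012 = \left(\left(\left(10 - 8 + \left(-8\right)^{2}\right) + 36\right)^{2} + 30433\right) + 10012 = \left(\left(\left(10 - 8 + 64\right) + 36\right)^{2} + 30433\right) + 10012 = \left(\left(66 + 36\right)^{2} + 30433\right) + 10012 = \left(102^{2} + 30433\right) + 10012 = \left(10404 + 30433\right) + 10012 = 40837 + 10012 = 50849$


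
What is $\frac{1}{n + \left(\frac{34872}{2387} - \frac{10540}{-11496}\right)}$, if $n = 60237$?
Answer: $\frac{6860238}{413346668279} \approx 1.6597 \cdot 10^{-5}$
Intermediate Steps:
$\frac{1}{n + \left(\frac{34872}{2387} - \frac{10540}{-11496}\right)} = \frac{1}{60237 + \left(\frac{34872}{2387} - \frac{10540}{-11496}\right)} = \frac{1}{60237 + \left(34872 \cdot \frac{1}{2387} - - \frac{2635}{2874}\right)} = \frac{1}{60237 + \left(\frac{34872}{2387} + \frac{2635}{2874}\right)} = \frac{1}{60237 + \frac{106511873}{6860238}} = \frac{1}{\frac{413346668279}{6860238}} = \frac{6860238}{413346668279}$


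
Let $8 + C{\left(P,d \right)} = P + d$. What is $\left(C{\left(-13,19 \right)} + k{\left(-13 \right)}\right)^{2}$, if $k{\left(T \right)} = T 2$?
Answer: $784$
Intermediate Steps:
$k{\left(T \right)} = 2 T$
$C{\left(P,d \right)} = -8 + P + d$ ($C{\left(P,d \right)} = -8 + \left(P + d\right) = -8 + P + d$)
$\left(C{\left(-13,19 \right)} + k{\left(-13 \right)}\right)^{2} = \left(\left(-8 - 13 + 19\right) + 2 \left(-13\right)\right)^{2} = \left(-2 - 26\right)^{2} = \left(-28\right)^{2} = 784$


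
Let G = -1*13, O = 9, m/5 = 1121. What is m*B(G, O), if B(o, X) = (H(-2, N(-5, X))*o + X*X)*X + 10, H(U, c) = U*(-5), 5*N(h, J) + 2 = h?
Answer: -2415755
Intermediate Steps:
m = 5605 (m = 5*1121 = 5605)
N(h, J) = -⅖ + h/5
H(U, c) = -5*U
G = -13
B(o, X) = 10 + X*(X² + 10*o) (B(o, X) = ((-5*(-2))*o + X*X)*X + 10 = (10*o + X²)*X + 10 = (X² + 10*o)*X + 10 = X*(X² + 10*o) + 10 = 10 + X*(X² + 10*o))
m*B(G, O) = 5605*(10 + 9³ + 10*9*(-13)) = 5605*(10 + 729 - 1170) = 5605*(-431) = -2415755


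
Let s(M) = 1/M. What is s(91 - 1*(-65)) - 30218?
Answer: -4714007/156 ≈ -30218.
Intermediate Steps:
s(91 - 1*(-65)) - 30218 = 1/(91 - 1*(-65)) - 30218 = 1/(91 + 65) - 30218 = 1/156 - 30218 = -4714007/156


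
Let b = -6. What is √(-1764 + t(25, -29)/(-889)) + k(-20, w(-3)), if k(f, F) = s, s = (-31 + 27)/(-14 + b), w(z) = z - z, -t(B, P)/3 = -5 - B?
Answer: ⅕ + 3*I*√154911806/889 ≈ 0.2 + 42.001*I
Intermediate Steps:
t(B, P) = 15 + 3*B (t(B, P) = -3*(-5 - B) = 15 + 3*B)
w(z) = 0
s = ⅕ (s = (-31 + 27)/(-14 - 6) = -4/(-20) = -4*(-1/20) = ⅕ ≈ 0.20000)
k(f, F) = ⅕
√(-1764 + t(25, -29)/(-889)) + k(-20, w(-3)) = √(-1764 + (15 + 3*25)/(-889)) + ⅕ = √(-1764 + (15 + 75)*(-1/889)) + ⅕ = √(-1764 + 90*(-1/889)) + ⅕ = √(-1764 - 90/889) + ⅕ = √(-1568286/889) + ⅕ = 3*I*√154911806/889 + ⅕ = ⅕ + 3*I*√154911806/889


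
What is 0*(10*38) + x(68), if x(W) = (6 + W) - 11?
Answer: 63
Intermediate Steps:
x(W) = -5 + W
0*(10*38) + x(68) = 0*(10*38) + (-5 + 68) = 0*380 + 63 = 0 + 63 = 63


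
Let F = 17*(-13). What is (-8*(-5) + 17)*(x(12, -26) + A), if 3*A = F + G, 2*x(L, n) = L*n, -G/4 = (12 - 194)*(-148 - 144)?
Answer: -4052035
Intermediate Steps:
G = -212576 (G = -4*(12 - 194)*(-148 - 144) = -(-728)*(-292) = -4*53144 = -212576)
x(L, n) = L*n/2 (x(L, n) = (L*n)/2 = L*n/2)
F = -221
A = -212797/3 (A = (-221 - 212576)/3 = (⅓)*(-212797) = -212797/3 ≈ -70932.)
(-8*(-5) + 17)*(x(12, -26) + A) = (-8*(-5) + 17)*((½)*12*(-26) - 212797/3) = (40 + 17)*(-156 - 212797/3) = 57*(-213265/3) = -4052035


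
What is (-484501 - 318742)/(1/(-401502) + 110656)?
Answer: -322503670986/44428605311 ≈ -7.2589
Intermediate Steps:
(-484501 - 318742)/(1/(-401502) + 110656) = -803243/(-1/401502 + 110656) = -803243/44428605311/401502 = -803243*401502/44428605311 = -322503670986/44428605311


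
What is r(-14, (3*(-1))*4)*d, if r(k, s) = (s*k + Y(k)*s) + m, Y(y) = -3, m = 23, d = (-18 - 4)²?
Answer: 109868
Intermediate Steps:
d = 484 (d = (-22)² = 484)
r(k, s) = 23 - 3*s + k*s (r(k, s) = (s*k - 3*s) + 23 = (k*s - 3*s) + 23 = (-3*s + k*s) + 23 = 23 - 3*s + k*s)
r(-14, (3*(-1))*4)*d = (23 - 3*3*(-1)*4 - 14*3*(-1)*4)*484 = (23 - (-9)*4 - (-42)*4)*484 = (23 - 3*(-12) - 14*(-12))*484 = (23 + 36 + 168)*484 = 227*484 = 109868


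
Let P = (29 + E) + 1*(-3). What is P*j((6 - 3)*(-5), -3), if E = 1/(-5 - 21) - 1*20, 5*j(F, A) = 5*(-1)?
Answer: -155/26 ≈ -5.9615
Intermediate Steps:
j(F, A) = -1 (j(F, A) = (5*(-1))/5 = (⅕)*(-5) = -1)
E = -521/26 (E = 1/(-26) - 20 = -1/26 - 20 = -521/26 ≈ -20.038)
P = 155/26 (P = (29 - 521/26) + 1*(-3) = 233/26 - 3 = 155/26 ≈ 5.9615)
P*j((6 - 3)*(-5), -3) = (155/26)*(-1) = -155/26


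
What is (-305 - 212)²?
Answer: 267289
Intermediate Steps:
(-305 - 212)² = (-517)² = 267289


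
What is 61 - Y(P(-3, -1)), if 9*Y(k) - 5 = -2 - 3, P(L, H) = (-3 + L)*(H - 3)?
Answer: 61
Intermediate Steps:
P(L, H) = (-3 + H)*(-3 + L) (P(L, H) = (-3 + L)*(-3 + H) = (-3 + H)*(-3 + L))
Y(k) = 0 (Y(k) = 5/9 + (-2 - 3)/9 = 5/9 + (⅑)*(-5) = 5/9 - 5/9 = 0)
61 - Y(P(-3, -1)) = 61 - 1*0 = 61 + 0 = 61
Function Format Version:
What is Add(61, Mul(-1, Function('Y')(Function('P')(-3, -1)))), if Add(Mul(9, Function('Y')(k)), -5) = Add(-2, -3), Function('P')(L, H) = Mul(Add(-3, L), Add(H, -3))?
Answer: 61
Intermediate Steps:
Function('P')(L, H) = Mul(Add(-3, H), Add(-3, L)) (Function('P')(L, H) = Mul(Add(-3, L), Add(-3, H)) = Mul(Add(-3, H), Add(-3, L)))
Function('Y')(k) = 0 (Function('Y')(k) = Add(Rational(5, 9), Mul(Rational(1, 9), Add(-2, -3))) = Add(Rational(5, 9), Mul(Rational(1, 9), -5)) = Add(Rational(5, 9), Rational(-5, 9)) = 0)
Add(61, Mul(-1, Function('Y')(Function('P')(-3, -1)))) = Add(61, Mul(-1, 0)) = Add(61, 0) = 61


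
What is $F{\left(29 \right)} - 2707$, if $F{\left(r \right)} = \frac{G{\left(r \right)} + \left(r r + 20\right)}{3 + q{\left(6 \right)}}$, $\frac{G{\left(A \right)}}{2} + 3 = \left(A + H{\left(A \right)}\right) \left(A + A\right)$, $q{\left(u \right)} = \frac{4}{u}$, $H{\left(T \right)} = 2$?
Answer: $- \frac{16424}{11} \approx -1493.1$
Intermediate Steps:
$G{\left(A \right)} = -6 + 4 A \left(2 + A\right)$ ($G{\left(A \right)} = -6 + 2 \left(A + 2\right) \left(A + A\right) = -6 + 2 \left(2 + A\right) 2 A = -6 + 2 \cdot 2 A \left(2 + A\right) = -6 + 4 A \left(2 + A\right)$)
$F{\left(r \right)} = \frac{42}{11} + \frac{15 r^{2}}{11} + \frac{24 r}{11}$ ($F{\left(r \right)} = \frac{\left(-6 + 4 r^{2} + 8 r\right) + \left(r r + 20\right)}{3 + \frac{4}{6}} = \frac{\left(-6 + 4 r^{2} + 8 r\right) + \left(r^{2} + 20\right)}{3 + 4 \cdot \frac{1}{6}} = \frac{\left(-6 + 4 r^{2} + 8 r\right) + \left(20 + r^{2}\right)}{3 + \frac{2}{3}} = \frac{14 + 5 r^{2} + 8 r}{\frac{11}{3}} = \left(14 + 5 r^{2} + 8 r\right) \frac{3}{11} = \frac{42}{11} + \frac{15 r^{2}}{11} + \frac{24 r}{11}$)
$F{\left(29 \right)} - 2707 = \left(\frac{42}{11} + \frac{15 \cdot 29^{2}}{11} + \frac{24}{11} \cdot 29\right) - 2707 = \left(\frac{42}{11} + \frac{15}{11} \cdot 841 + \frac{696}{11}\right) - 2707 = \left(\frac{42}{11} + \frac{12615}{11} + \frac{696}{11}\right) - 2707 = \frac{13353}{11} - 2707 = - \frac{16424}{11}$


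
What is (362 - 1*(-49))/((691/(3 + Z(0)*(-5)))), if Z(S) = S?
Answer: 1233/691 ≈ 1.7844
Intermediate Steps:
(362 - 1*(-49))/((691/(3 + Z(0)*(-5)))) = (362 - 1*(-49))/((691/(3 + 0*(-5)))) = (362 + 49)/((691/(3 + 0))) = 411/((691/3)) = 411/((691*(⅓))) = 411/(691/3) = 411*(3/691) = 1233/691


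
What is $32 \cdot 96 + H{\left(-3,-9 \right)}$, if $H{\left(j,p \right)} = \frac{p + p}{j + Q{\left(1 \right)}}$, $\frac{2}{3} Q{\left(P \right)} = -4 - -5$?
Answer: $3084$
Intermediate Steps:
$Q{\left(P \right)} = \frac{3}{2}$ ($Q{\left(P \right)} = \frac{3 \left(-4 - -5\right)}{2} = \frac{3 \left(-4 + 5\right)}{2} = \frac{3}{2} \cdot 1 = \frac{3}{2}$)
$H{\left(j,p \right)} = \frac{2 p}{\frac{3}{2} + j}$ ($H{\left(j,p \right)} = \frac{p + p}{j + \frac{3}{2}} = \frac{2 p}{\frac{3}{2} + j}$)
$32 \cdot 96 + H{\left(-3,-9 \right)} = 32 \cdot 96 + 4 \left(-9\right) \frac{1}{3 + 2 \left(-3\right)} = 3072 + 4 \left(-9\right) \frac{1}{3 - 6} = 3072 + 4 \left(-9\right) \frac{1}{-3} = 3072 + 4 \left(-9\right) \left(- \frac{1}{3}\right) = 3072 + 12 = 3084$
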